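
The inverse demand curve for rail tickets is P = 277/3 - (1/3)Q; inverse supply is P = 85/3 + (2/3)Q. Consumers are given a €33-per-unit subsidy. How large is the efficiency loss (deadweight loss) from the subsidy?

Pre-subsidy: 277/3 - (1/3)Q = 85/3 + (2/3)Q gives Q* = 64 and P* = 71.
With the rebate, buyers effectively pay Pb = Ps − 33, where Ps is the price sellers receive.
On the curves, Pb = 277/3 - (1/3)Q and Ps = 85/3 + (2/3)Q; the wedge Ps − Pb = 33 gives 85/3 + (2/3)Q − (277/3 - (1/3)Q) = 33, so Q' = 97.
Then Pb = 277/3 − (1/3)·97 = 60 and Ps = 85/3 + (2/3)·97 = 93.
The subsidy expands output by 97 − 64 = 33 past the efficient level; on those units the gap between marginal cost and willingness to pay runs from 0 up to 33.
DWL = ½ × 33 × 33 = 544.5.

Deadweight loss = €544.5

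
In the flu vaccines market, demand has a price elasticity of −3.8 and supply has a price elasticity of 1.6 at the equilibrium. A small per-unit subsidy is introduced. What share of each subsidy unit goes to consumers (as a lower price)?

Consumer share = 8/27

For a small subsidy around the equilibrium, the benefit split depends on the relative slopes, which at a point are proportional to the elasticities.
Buyer share = εs/(εs + |εd|) = 1.6/(1.6 + 3.8) = 8/27; seller share = |εd|/(εs + |εd|) = 19/27.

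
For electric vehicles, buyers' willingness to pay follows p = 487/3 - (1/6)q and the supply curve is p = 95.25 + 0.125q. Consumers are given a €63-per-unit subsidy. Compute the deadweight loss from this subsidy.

Deadweight loss = €6804

Pre-subsidy: 487/3 - (1/6)q = 95.25 + 0.125q gives q* = 230 and p* = 124.
With the rebate, buyers effectively pay pb = ps − 63, where ps is the price sellers receive.
On the curves, pb = 487/3 - (1/6)q and ps = 95.25 + 0.125q; the wedge ps − pb = 63 gives 95.25 + 0.125q − (487/3 - (1/6)q) = 63, so q' = 446.
Then pb = 487/3 − (1/6)·446 = 88 and ps = 95.25 + 0.125·446 = 151.
The subsidy expands output by 446 − 230 = 216 past the efficient level; on those units the gap between marginal cost and willingness to pay runs from 0 up to 63.
DWL = ½ × 63 × 216 = 6804.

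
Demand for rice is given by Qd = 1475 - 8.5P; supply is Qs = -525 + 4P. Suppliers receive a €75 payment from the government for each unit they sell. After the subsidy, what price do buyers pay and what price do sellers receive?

Buyers pay €136; sellers receive €211

Pre-subsidy: 1475 - 8.5P = -525 + 4P gives P* = 160, Q* = 115.
With the subsidy, sellers receive Ps = Pb + 75 for each unit, where Pb is the price buyers pay.
Supply in terms of Pb becomes Qs = -525 + 4(Pb + 75) = -225 + 4Pb. Setting this equal to demand: 1475 - 8.5Pb = -225 + 4Pb, so Pb = 136.
Sellers receive Ps = 136 + 75 = 211; Q' = 1475 − 8.5·136 = 319.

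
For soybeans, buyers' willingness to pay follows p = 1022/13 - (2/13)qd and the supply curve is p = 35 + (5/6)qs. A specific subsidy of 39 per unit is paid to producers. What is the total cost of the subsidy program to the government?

Pre-subsidy: 1022/13 - (2/13)q = 35 + (5/6)q gives q* = 486/11 and p* = 790/11.
With the subsidy, sellers receive ps = pb + 39 for each unit, where pb is the price buyers pay.
On the curves, pb = 1022/13 - (2/13)q and ps = 35 + (5/6)q; the wedge ps − pb = 39 gives 35 + (5/6)q − (1022/13 - (2/13)q) = 39, so q' = 6444/77.
Then pb = 1022/13 − (2/13)·(6444/77) = 5062/77 and ps = 35 + (5/6)·(6444/77) = 8065/77.
Government outlay = subsidy × quantity = 39 × 6444/77 = 251316/77.

Government cost = 251316/77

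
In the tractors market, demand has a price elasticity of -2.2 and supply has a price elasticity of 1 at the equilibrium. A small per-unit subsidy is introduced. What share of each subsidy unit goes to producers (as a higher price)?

For a small subsidy around the equilibrium, the benefit split depends on the relative slopes, which at a point are proportional to the elasticities.
Buyer share = εs/(εs + |εd|) = 1/(1 + 2.2) = 0.3125; seller share = |εd|/(εs + |εd|) = 0.6875.
So producers capture 0.6875 of the subsidy.

Producer share = 0.6875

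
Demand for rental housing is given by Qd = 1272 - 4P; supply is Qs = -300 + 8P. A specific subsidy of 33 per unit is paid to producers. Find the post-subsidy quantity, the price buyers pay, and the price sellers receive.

Q' = 836; buyers pay 109; sellers receive 142

Pre-subsidy: 1272 - 4P = -300 + 8P gives P* = 131, Q* = 748.
With the subsidy, sellers receive Ps = Pb + 33 for each unit, where Pb is the price buyers pay.
Supply in terms of Pb becomes Qs = -300 + 8(Pb + 33) = -36 + 8Pb. Setting this equal to demand: 1272 - 4Pb = -36 + 8Pb, so Pb = 109.
Sellers receive Ps = 109 + 33 = 142; Q' = 1272 − 4·109 = 836.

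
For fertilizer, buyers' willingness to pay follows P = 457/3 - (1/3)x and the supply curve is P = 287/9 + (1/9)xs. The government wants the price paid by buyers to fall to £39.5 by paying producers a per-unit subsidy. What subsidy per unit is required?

At a buyer price of 39.5, quantity demanded is 457 − 3·39.5 = 338.5.
Sellers supply 338.5 only when they receive Ps = 287/9 + (1/9)·338.5 = 69.5.
s = Ps − Pb = 69.5 − 39.5 = 30.

Required subsidy s = £30 per unit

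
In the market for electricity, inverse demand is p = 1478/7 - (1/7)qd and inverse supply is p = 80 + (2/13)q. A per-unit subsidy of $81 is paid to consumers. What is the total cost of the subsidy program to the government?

Pre-subsidy: 1478/7 - (1/7)q = 80 + (2/13)q gives q* = 442 and p* = 148.
With the rebate, buyers effectively pay pb = ps − 81, where ps is the price sellers receive.
On the curves, pb = 1478/7 - (1/7)q and ps = 80 + (2/13)q; the wedge ps − pb = 81 gives 80 + (2/13)q − (1478/7 - (1/7)q) = 81, so q' = 715.
Then pb = 1478/7 − (1/7)·715 = 109 and ps = 80 + (2/13)·715 = 190.
Government outlay = subsidy × quantity = 81 × 715 = 57915.

Government cost = $57915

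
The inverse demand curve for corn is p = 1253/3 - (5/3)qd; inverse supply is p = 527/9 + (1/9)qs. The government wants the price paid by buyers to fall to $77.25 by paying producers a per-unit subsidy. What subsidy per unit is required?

Required subsidy s = $4 per unit

At a buyer price of 77.25, quantity demanded is 250.6 − 0.6·77.25 = 204.25.
Sellers supply 204.25 only when they receive ps = 527/9 + (1/9)·204.25 = 81.25.
s = ps − pb = 81.25 − 77.25 = 4.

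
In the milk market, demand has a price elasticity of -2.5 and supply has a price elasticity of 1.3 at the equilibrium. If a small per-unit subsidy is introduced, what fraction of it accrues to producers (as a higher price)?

For a small subsidy around the equilibrium, the benefit split depends on the relative slopes, which at a point are proportional to the elasticities.
Buyer share = εs/(εs + |εd|) = 1.3/(1.3 + 2.5) = 13/38; seller share = |εd|/(εs + |εd|) = 25/38.
So producers capture 25/38 of the subsidy.

Producer share = 25/38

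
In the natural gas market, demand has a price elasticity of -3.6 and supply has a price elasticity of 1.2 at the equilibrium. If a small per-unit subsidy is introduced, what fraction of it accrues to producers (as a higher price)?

Producer share = 0.75

For a small subsidy around the equilibrium, the benefit split depends on the relative slopes, which at a point are proportional to the elasticities.
Buyer share = εs/(εs + |εd|) = 1.2/(1.2 + 3.6) = 0.25; seller share = |εd|/(εs + |εd|) = 0.75.
So producers capture 0.75 of the subsidy.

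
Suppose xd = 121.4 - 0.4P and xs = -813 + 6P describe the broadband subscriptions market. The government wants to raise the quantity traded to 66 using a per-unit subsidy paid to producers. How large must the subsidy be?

Required subsidy s = 8 per unit

At x = 66, invert demand for the buyer price: Pb = (121.4 − 66)/0.4 = 138.5; invert supply for the seller price: Ps = (66 − (-813))/6 = 146.5.
The subsidy must fill the gap: s = Ps − Pb = 146.5 − 138.5 = 8.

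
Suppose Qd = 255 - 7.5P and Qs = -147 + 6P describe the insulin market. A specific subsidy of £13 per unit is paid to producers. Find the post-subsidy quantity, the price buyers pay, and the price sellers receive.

Pre-subsidy: 255 - 7.5P = -147 + 6P gives P* = 268/9, Q* = 95/3.
With the subsidy, sellers receive Ps = Pb + 13 for each unit, where Pb is the price buyers pay.
Supply in terms of Pb becomes Qs = -147 + 6(Pb + 13) = -69 + 6Pb. Setting this equal to demand: 255 - 7.5Pb = -69 + 6Pb, so Pb = 24.
Sellers receive Ps = 24 + 13 = 37; Q' = 255 − 7.5·24 = 75.

Q' = 75; buyers pay £24; sellers receive £37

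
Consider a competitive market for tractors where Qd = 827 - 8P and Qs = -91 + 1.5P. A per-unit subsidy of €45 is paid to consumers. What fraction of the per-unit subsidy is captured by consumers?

Consumer share = 3/19

Pre-subsidy: 827 - 8P = -91 + 1.5P gives P* = 1836/19, Q* = 1025/19.
With the rebate, buyers effectively pay Pb = Ps − 45, where Ps is the price sellers receive.
Demand in terms of Ps becomes Qd = 827 − 8(Ps − 45) = 1187 - 8Ps. Setting this equal to supply: 1187 - 8Ps = -91 + 1.5Ps, so Ps = 2556/19.
Buyers pay Pb = 2556/19 − 45 = 1701/19; Q' = -91 + 1.5·(2556/19) = 2105/19.
Buyers' price falls by P* − Pb = 1836/19 − 1701/19 = 135/19; sellers' price rises by Ps − P* = 2556/19 − 1836/19 = 720/19.
So consumers capture (135/19)/45 = 3/19 of each unit of subsidy.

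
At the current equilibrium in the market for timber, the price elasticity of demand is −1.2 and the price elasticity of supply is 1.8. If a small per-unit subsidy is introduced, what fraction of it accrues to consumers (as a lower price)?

For a small subsidy around the equilibrium, the benefit split depends on the relative slopes, which at a point are proportional to the elasticities.
Buyer share = εs/(εs + |εd|) = 1.8/(1.8 + 1.2) = 0.6; seller share = |εd|/(εs + |εd|) = 0.4.

Consumer share = 0.6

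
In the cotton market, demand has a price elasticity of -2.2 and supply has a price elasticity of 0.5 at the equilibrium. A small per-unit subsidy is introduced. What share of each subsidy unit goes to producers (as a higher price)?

Producer share = 22/27

For a small subsidy around the equilibrium, the benefit split depends on the relative slopes, which at a point are proportional to the elasticities.
Buyer share = εs/(εs + |εd|) = 0.5/(0.5 + 2.2) = 5/27; seller share = |εd|/(εs + |εd|) = 22/27.
So producers capture 22/27 of the subsidy.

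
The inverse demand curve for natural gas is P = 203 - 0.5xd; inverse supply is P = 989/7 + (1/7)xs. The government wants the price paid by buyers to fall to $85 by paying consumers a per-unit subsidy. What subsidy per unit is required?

Required subsidy s = $90 per unit

At a buyer price of 85, quantity demanded is 406 − 2·85 = 236.
Sellers supply 236 only when they receive Ps = 989/7 + (1/7)·236 = 175.
s = Ps − Pb = 175 − 85 = 90.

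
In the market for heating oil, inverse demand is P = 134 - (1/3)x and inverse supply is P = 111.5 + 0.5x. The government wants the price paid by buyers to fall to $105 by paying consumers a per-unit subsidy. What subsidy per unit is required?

At a buyer price of 105, quantity demanded is 402 − 3·105 = 87.
Sellers supply 87 only when they receive Ps = 111.5 + 0.5·87 = 155.
s = Ps − Pb = 155 − 105 = 50.

Required subsidy s = $50 per unit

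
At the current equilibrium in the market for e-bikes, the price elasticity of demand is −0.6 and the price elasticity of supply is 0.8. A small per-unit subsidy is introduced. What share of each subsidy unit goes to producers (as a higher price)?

Producer share = 3/7

For a small subsidy around the equilibrium, the benefit split depends on the relative slopes, which at a point are proportional to the elasticities.
Buyer share = εs/(εs + |εd|) = 0.8/(0.8 + 0.6) = 4/7; seller share = |εd|/(εs + |εd|) = 3/7.
So producers capture 3/7 of the subsidy.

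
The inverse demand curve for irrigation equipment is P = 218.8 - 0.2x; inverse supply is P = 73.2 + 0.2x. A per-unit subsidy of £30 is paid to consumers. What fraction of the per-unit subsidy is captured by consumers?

Pre-subsidy: 218.8 - 0.2x = 73.2 + 0.2x gives x* = 364 and P* = 146.
With the rebate, buyers effectively pay Pb = Ps − 30, where Ps is the price sellers receive.
On the curves, Pb = 218.8 - 0.2x and Ps = 73.2 + 0.2x; the wedge Ps − Pb = 30 gives 73.2 + 0.2x − (218.8 - 0.2x) = 30, so x' = 439.
Then Pb = 218.8 − 0.2·439 = 131 and Ps = 73.2 + 0.2·439 = 161.
Buyers' price falls by P* − Pb = 146 − 131 = 15; sellers' price rises by Ps − P* = 161 − 146 = 15.
So consumers capture 15/30 = 0.5 of each unit of subsidy.

Consumer share = 0.5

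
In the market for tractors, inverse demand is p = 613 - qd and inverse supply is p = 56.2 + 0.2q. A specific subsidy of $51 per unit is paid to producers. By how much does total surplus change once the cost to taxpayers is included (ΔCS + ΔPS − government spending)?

Net change in total surplus = -$1083.75

Pre-subsidy: 613 - q = 56.2 + 0.2q gives q* = 464 and p* = 149.
With the subsidy, sellers receive ps = pb + 51 for each unit, where pb is the price buyers pay.
On the curves, pb = 613 - q and ps = 56.2 + 0.2q; the wedge ps − pb = 51 gives 56.2 + 0.2q − (613 - q) = 51, so q' = 506.5.
Then pb = 613 − 1·506.5 = 106.5 and ps = 56.2 + 0.2·506.5 = 157.5.
ΔCS = ½(464 + 506.5)(149 − 106.5) = 20623.125; ΔPS = ½(464 + 506.5)(157.5 − 149) = 4124.625.
Government spending = 51 × 506.5 = 25831.5.
Net change = 20623.125 + 4124.625 − 25831.5 = -1083.75. The loss equals the DWL triangle ½·51·42.5.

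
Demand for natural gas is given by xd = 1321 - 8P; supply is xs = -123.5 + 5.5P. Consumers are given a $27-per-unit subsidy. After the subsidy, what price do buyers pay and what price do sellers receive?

Pre-subsidy: 1321 - 8P = -123.5 + 5.5P gives P* = 107, x* = 465.
With the rebate, buyers effectively pay Pb = Ps − 27, where Ps is the price sellers receive.
Demand in terms of Ps becomes xd = 1321 − 8(Ps − 27) = 1537 - 8Ps. Setting this equal to supply: 1537 - 8Ps = -123.5 + 5.5Ps, so Ps = 123.
Buyers pay Pb = 123 − 27 = 96; x' = -123.5 + 5.5·123 = 553.

Buyers pay $96; sellers receive $123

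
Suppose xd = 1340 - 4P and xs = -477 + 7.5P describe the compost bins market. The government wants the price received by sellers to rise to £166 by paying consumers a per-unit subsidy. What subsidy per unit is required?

Required subsidy s = £23 per unit

At a seller price of 166, quantity supplied is -477 + 7.5·166 = 768.
Buyers absorb 768 only when they pay Pb with 1340 − 4·Pb = 768, i.e. Pb = 143.
s = Ps − Pb = 166 − 143 = 23.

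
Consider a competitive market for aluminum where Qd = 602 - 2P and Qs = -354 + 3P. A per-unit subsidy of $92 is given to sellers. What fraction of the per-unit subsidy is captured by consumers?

Consumer share = 0.6

Pre-subsidy: 602 - 2P = -354 + 3P gives P* = 191.2, Q* = 219.6.
With the subsidy, sellers receive Ps = Pb + 92 for each unit, where Pb is the price buyers pay.
Supply in terms of Pb becomes Qs = -354 + 3(Pb + 92) = -78 + 3Pb. Setting this equal to demand: 602 - 2Pb = -78 + 3Pb, so Pb = 136.
Sellers receive Ps = 136 + 92 = 228; Q' = 602 − 2·136 = 330.
Buyers' price falls by P* − Pb = 191.2 − 136 = 55.2; sellers' price rises by Ps − P* = 228 − 191.2 = 36.8.
So consumers capture 55.2/92 = 0.6 of each unit of subsidy.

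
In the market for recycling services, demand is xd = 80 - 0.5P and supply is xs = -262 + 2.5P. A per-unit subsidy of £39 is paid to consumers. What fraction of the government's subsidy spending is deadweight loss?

DWL / government spending = 65/314

Pre-subsidy: 80 - 0.5P = -262 + 2.5P gives P* = 114, x* = 23.
With the rebate, buyers effectively pay Pb = Ps − 39, where Ps is the price sellers receive.
Demand in terms of Ps becomes xd = 80 − 0.5(Ps − 39) = 99.5 - 0.5Ps. Setting this equal to supply: 99.5 - 0.5Ps = -262 + 2.5Ps, so Ps = 120.5.
Buyers pay Pb = 120.5 − 39 = 81.5; x' = -262 + 2.5·120.5 = 39.25.
ΔCS = ½(23 + 39.25)(114 − 81.5) = 1011.5625; ΔPS = ½(23 + 39.25)(120.5 − 114) = 202.3125.
Government spending = 39 × 39.25 = 1530.75.
DWL = ½ × 39 × (39.25 − 23) = 316.875; fraction = 316.875 / 1530.75 = 65/314.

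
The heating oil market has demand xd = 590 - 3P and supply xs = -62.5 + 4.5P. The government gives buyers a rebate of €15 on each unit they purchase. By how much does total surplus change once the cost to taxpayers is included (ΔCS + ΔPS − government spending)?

Pre-subsidy: 590 - 3P = -62.5 + 4.5P gives P* = 87, x* = 329.
With the rebate, buyers effectively pay Pb = Ps − 15, where Ps is the price sellers receive.
Demand in terms of Ps becomes xd = 590 − 3(Ps − 15) = 635 - 3Ps. Setting this equal to supply: 635 - 3Ps = -62.5 + 4.5Ps, so Ps = 93.
Buyers pay Pb = 93 − 15 = 78; x' = -62.5 + 4.5·93 = 356.
ΔCS = ½(329 + 356)(87 − 78) = 3082.5; ΔPS = ½(329 + 356)(93 − 87) = 2055.
Government spending = 15 × 356 = 5340.
Net change = 3082.5 + 2055 − 5340 = -202.5. The loss equals the DWL triangle ½·15·27.

Net change in total surplus = -€202.5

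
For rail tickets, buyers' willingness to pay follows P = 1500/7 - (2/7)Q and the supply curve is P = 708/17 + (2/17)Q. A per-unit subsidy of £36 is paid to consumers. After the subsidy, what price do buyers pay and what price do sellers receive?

Buyers pay £66.5; sellers receive £102.5

Pre-subsidy: 1500/7 - (2/7)Q = 708/17 + (2/17)Q gives Q* = 428 and P* = 92.
With the rebate, buyers effectively pay Pb = Ps − 36, where Ps is the price sellers receive.
On the curves, Pb = 1500/7 - (2/7)Q and Ps = 708/17 + (2/17)Q; the wedge Ps − Pb = 36 gives 708/17 + (2/17)Q − (1500/7 - (2/7)Q) = 36, so Q' = 517.25.
Then Pb = 1500/7 − (2/7)·517.25 = 66.5 and Ps = 708/17 + (2/17)·517.25 = 102.5.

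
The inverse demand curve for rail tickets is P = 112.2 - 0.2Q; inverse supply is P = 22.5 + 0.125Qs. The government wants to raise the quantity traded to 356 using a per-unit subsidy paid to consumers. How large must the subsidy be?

At Q = 356, from the demand curve buyers pay Pb = 112.2 − 0.2·356 = 41; from the supply curve sellers need Ps = 22.5 + 0.125·356 = 67.
The subsidy must fill the gap: s = Ps − Pb = 67 − 41 = 26.

Required subsidy s = 26 per unit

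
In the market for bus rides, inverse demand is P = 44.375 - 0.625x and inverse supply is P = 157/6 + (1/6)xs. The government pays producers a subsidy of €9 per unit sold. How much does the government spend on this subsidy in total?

Government cost = 5877/19

Pre-subsidy: 44.375 - 0.625x = 157/6 + (1/6)x gives x* = 23 and P* = 30.
With the subsidy, sellers receive Ps = Pb + 9 for each unit, where Pb is the price buyers pay.
On the curves, Pb = 44.375 - 0.625x and Ps = 157/6 + (1/6)x; the wedge Ps − Pb = 9 gives 157/6 + (1/6)x − (44.375 - 0.625x) = 9, so x' = 653/19.
Then Pb = 44.375 − 0.625·(653/19) = 435/19 and Ps = 157/6 + (1/6)·(653/19) = 606/19.
Government outlay = subsidy × quantity = 9 × 653/19 = 5877/19.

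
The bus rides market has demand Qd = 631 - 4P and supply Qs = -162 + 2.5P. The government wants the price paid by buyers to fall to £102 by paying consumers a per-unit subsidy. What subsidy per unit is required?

Required subsidy s = £52 per unit

At a buyer price of 102, quantity demanded is 631 − 4·102 = 223.
Sellers supply 223 only when they receive Ps with -162 + 2.5·Ps = 223, i.e. Ps = 154.
s = Ps − Pb = 154 − 102 = 52.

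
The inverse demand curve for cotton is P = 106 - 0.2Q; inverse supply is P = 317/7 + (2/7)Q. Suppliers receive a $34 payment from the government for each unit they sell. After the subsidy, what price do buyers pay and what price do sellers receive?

Pre-subsidy: 106 - 0.2Q = 317/7 + (2/7)Q gives Q* = 125 and P* = 81.
With the subsidy, sellers receive Ps = Pb + 34 for each unit, where Pb is the price buyers pay.
On the curves, Pb = 106 - 0.2Q and Ps = 317/7 + (2/7)Q; the wedge Ps − Pb = 34 gives 317/7 + (2/7)Q − (106 - 0.2Q) = 34, so Q' = 195.
Then Pb = 106 − 0.2·195 = 67 and Ps = 317/7 + (2/7)·195 = 101.

Buyers pay $67; sellers receive $101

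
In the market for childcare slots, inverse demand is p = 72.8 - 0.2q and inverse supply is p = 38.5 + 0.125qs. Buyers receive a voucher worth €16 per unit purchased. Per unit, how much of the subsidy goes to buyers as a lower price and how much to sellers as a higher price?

Buyers gain 128/13 per unit; sellers gain 80/13 per unit

Pre-subsidy: 72.8 - 0.2q = 38.5 + 0.125q gives q* = 1372/13 and p* = 672/13.
With the rebate, buyers effectively pay pb = ps − 16, where ps is the price sellers receive.
On the curves, pb = 72.8 - 0.2q and ps = 38.5 + 0.125q; the wedge ps − pb = 16 gives 38.5 + 0.125q − (72.8 - 0.2q) = 16, so q' = 2012/13.
Then pb = 72.8 − 0.2·(2012/13) = 544/13 and ps = 38.5 + 0.125·(2012/13) = 752/13.
Buyers' price falls by p* − pb = 672/13 − 544/13 = 128/13; sellers' price rises by ps − p* = 752/13 − 672/13 = 80/13.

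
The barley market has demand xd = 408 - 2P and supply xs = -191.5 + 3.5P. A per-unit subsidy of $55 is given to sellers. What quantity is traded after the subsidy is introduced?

Pre-subsidy: 408 - 2P = -191.5 + 3.5P gives P* = 109, x* = 190.
With the subsidy, sellers receive Ps = Pb + 55 for each unit, where Pb is the price buyers pay.
Supply in terms of Pb becomes xs = -191.5 + 3.5(Pb + 55) = 1 + 3.5Pb. Setting this equal to demand: 408 - 2Pb = 1 + 3.5Pb, so Pb = 74.
Sellers receive Ps = 74 + 55 = 129; x' = 408 − 2·74 = 260.

x' = 260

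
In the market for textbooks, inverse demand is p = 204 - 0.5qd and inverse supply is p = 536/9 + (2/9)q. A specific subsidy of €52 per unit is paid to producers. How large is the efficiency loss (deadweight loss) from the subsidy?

Pre-subsidy: 204 - 0.5q = 536/9 + (2/9)q gives q* = 200 and p* = 104.
With the subsidy, sellers receive ps = pb + 52 for each unit, where pb is the price buyers pay.
On the curves, pb = 204 - 0.5q and ps = 536/9 + (2/9)q; the wedge ps − pb = 52 gives 536/9 + (2/9)q − (204 - 0.5q) = 52, so q' = 272.
Then pb = 204 − 0.5·272 = 68 and ps = 536/9 + (2/9)·272 = 120.
The subsidy expands output by 272 − 200 = 72 past the efficient level; on those units the gap between marginal cost and willingness to pay runs from 0 up to 52.
DWL = ½ × 52 × 72 = 1872.

Deadweight loss = €1872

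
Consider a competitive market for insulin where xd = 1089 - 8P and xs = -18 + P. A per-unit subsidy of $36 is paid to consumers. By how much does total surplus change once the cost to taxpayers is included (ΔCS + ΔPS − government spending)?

Net change in total surplus = -$576

Pre-subsidy: 1089 - 8P = -18 + P gives P* = 123, x* = 105.
With the rebate, buyers effectively pay Pb = Ps − 36, where Ps is the price sellers receive.
Demand in terms of Ps becomes xd = 1089 − 8(Ps − 36) = 1377 - 8Ps. Setting this equal to supply: 1377 - 8Ps = -18 + Ps, so Ps = 155.
Buyers pay Pb = 155 − 36 = 119; x' = -18 + 1·155 = 137.
ΔCS = ½(105 + 137)(123 − 119) = 484; ΔPS = ½(105 + 137)(155 − 123) = 3872.
Government spending = 36 × 137 = 4932.
Net change = 484 + 3872 − 4932 = -576. The loss equals the DWL triangle ½·36·32.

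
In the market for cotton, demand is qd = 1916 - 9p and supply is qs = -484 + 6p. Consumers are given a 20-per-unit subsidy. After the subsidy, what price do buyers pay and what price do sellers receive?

Pre-subsidy: 1916 - 9p = -484 + 6p gives p* = 160, q* = 476.
With the rebate, buyers effectively pay pb = ps − 20, where ps is the price sellers receive.
Demand in terms of ps becomes qd = 1916 − 9(ps − 20) = 2096 - 9ps. Setting this equal to supply: 2096 - 9ps = -484 + 6ps, so ps = 172.
Buyers pay pb = 172 − 20 = 152; q' = -484 + 6·172 = 548.

Buyers pay 152; sellers receive 172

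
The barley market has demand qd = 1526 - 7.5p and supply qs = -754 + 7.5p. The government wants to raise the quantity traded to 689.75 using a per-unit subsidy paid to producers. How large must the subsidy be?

At q = 689.75, invert demand for the buyer price: pb = (1526 − 689.75)/7.5 = 111.5; invert supply for the seller price: ps = (689.75 − (-754))/7.5 = 192.5.
The subsidy must fill the gap: s = ps − pb = 192.5 − 111.5 = 81.

Required subsidy s = 81 per unit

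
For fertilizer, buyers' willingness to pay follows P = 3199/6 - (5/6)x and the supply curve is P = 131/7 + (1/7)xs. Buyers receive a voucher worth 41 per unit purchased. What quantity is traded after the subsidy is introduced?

Pre-subsidy: 3199/6 - (5/6)x = 131/7 + (1/7)x gives x* = 527 and P* = 94.
With the rebate, buyers effectively pay Pb = Ps − 41, where Ps is the price sellers receive.
On the curves, Pb = 3199/6 - (5/6)x and Ps = 131/7 + (1/7)x; the wedge Ps − Pb = 41 gives 131/7 + (1/7)x − (3199/6 - (5/6)x) = 41, so x' = 569.
Then Pb = 3199/6 − (5/6)·569 = 59 and Ps = 131/7 + (1/7)·569 = 100.

x' = 569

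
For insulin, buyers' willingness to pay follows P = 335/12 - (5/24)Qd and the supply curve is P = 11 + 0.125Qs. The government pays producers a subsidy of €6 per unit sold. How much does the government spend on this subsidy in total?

Pre-subsidy: 335/12 - (5/24)Q = 11 + 0.125Q gives Q* = 50.75 and P* = 17.34375.
With the subsidy, sellers receive Ps = Pb + 6 for each unit, where Pb is the price buyers pay.
On the curves, Pb = 335/12 - (5/24)Q and Ps = 11 + 0.125Q; the wedge Ps − Pb = 6 gives 11 + 0.125Q − (335/12 - (5/24)Q) = 6, so Q' = 68.75.
Then Pb = 335/12 − (5/24)·68.75 = 13.59375 and Ps = 11 + 0.125·68.75 = 19.59375.
Government outlay = subsidy × quantity = 6 × 68.75 = 412.5.

Government cost = €412.5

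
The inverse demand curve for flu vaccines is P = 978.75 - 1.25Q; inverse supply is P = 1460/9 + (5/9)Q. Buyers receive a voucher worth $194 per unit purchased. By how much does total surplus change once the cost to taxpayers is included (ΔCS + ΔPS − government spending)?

Net change in total surplus = -677448/65

Pre-subsidy: 978.75 - 1.25Q = 1460/9 + (5/9)Q gives Q* = 5879/13 and P* = 5375/13.
With the rebate, buyers effectively pay Pb = Ps − 194, where Ps is the price sellers receive.
On the curves, Pb = 978.75 - 1.25Q and Ps = 1460/9 + (5/9)Q; the wedge Ps − Pb = 194 gives 1460/9 + (5/9)Q − (978.75 - 1.25Q) = 194, so Q' = 36379/65.
Then Pb = 978.75 − 1.25·(36379/65) = 3629/13 and Ps = 1460/9 + (5/9)·(36379/65) = 6151/13.
ΔCS = ½(5879/13 + 36379/65)(5375/13 − 3629/13) = 57420702/845; ΔPS = ½(5879/13 + 36379/65)(6151/13 − 5375/13) = 25520312/845.
Government spending = 194 × 36379/65 = 7057526/65.
Net change = 57420702/845 + 25520312/845 − 7057526/65 = -677448/65. The loss equals the DWL triangle ½·194·6984/65.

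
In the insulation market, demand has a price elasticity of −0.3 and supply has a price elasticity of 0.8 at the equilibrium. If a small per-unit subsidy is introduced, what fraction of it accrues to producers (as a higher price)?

For a small subsidy around the equilibrium, the benefit split depends on the relative slopes, which at a point are proportional to the elasticities.
Buyer share = εs/(εs + |εd|) = 0.8/(0.8 + 0.3) = 8/11; seller share = |εd|/(εs + |εd|) = 3/11.
So producers capture 3/11 of the subsidy.

Producer share = 3/11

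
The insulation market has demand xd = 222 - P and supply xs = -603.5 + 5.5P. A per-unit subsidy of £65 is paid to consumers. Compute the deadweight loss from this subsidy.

Pre-subsidy: 222 - P = -603.5 + 5.5P gives P* = 127, x* = 95.
With the rebate, buyers effectively pay Pb = Ps − 65, where Ps is the price sellers receive.
Demand in terms of Ps becomes xd = 222 − 1(Ps − 65) = 287 - Ps. Setting this equal to supply: 287 - Ps = -603.5 + 5.5Ps, so Ps = 137.
Buyers pay Pb = 137 − 65 = 72; x' = -603.5 + 5.5·137 = 150.
The subsidy expands output by 150 − 95 = 55 past the efficient level; on those units the gap between marginal cost and willingness to pay runs from 0 up to 65.
DWL = ½ × 65 × 55 = 1787.5.

Deadweight loss = £1787.5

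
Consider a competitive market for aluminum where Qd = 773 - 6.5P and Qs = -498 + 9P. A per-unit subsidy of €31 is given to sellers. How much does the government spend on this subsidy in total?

Pre-subsidy: 773 - 6.5P = -498 + 9P gives P* = 82, Q* = 240.
With the subsidy, sellers receive Ps = Pb + 31 for each unit, where Pb is the price buyers pay.
Supply in terms of Pb becomes Qs = -498 + 9(Pb + 31) = -219 + 9Pb. Setting this equal to demand: 773 - 6.5Pb = -219 + 9Pb, so Pb = 64.
Sellers receive Ps = 64 + 31 = 95; Q' = 773 − 6.5·64 = 357.
Government outlay = subsidy × quantity = 31 × 357 = 11067.

Government cost = €11067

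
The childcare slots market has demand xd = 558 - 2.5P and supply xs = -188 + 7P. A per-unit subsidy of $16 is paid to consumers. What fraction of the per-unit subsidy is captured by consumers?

Pre-subsidy: 558 - 2.5P = -188 + 7P gives P* = 1492/19, x* = 6872/19.
With the rebate, buyers effectively pay Pb = Ps − 16, where Ps is the price sellers receive.
Demand in terms of Ps becomes xd = 558 − 2.5(Ps − 16) = 598 - 2.5Ps. Setting this equal to supply: 598 - 2.5Ps = -188 + 7Ps, so Ps = 1572/19.
Buyers pay Pb = 1572/19 − 16 = 1268/19; x' = -188 + 7·(1572/19) = 7432/19.
Buyers' price falls by P* − Pb = 1492/19 − 1268/19 = 224/19; sellers' price rises by Ps − P* = 1572/19 − 1492/19 = 80/19.
So consumers capture (224/19)/16 = 14/19 of each unit of subsidy.

Consumer share = 14/19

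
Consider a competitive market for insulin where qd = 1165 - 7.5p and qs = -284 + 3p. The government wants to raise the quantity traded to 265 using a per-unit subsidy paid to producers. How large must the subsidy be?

Required subsidy s = 63 per unit

At q = 265, invert demand for the buyer price: pb = (1165 − 265)/7.5 = 120; invert supply for the seller price: ps = (265 − (-284))/3 = 183.
The subsidy must fill the gap: s = ps − pb = 183 − 120 = 63.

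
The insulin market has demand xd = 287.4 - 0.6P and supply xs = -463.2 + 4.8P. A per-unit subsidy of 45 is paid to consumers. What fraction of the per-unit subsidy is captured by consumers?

Consumer share = 8/9

Pre-subsidy: 287.4 - 0.6P = -463.2 + 4.8P gives P* = 139, x* = 204.
With the rebate, buyers effectively pay Pb = Ps − 45, where Ps is the price sellers receive.
Demand in terms of Ps becomes xd = 287.4 − 0.6(Ps − 45) = 314.4 - 0.6Ps. Setting this equal to supply: 314.4 - 0.6Ps = -463.2 + 4.8Ps, so Ps = 144.
Buyers pay Pb = 144 − 45 = 99; x' = -463.2 + 4.8·144 = 228.
Buyers' price falls by P* − Pb = 139 − 99 = 40; sellers' price rises by Ps − P* = 144 − 139 = 5.
So consumers capture 40/45 = 8/9 of each unit of subsidy.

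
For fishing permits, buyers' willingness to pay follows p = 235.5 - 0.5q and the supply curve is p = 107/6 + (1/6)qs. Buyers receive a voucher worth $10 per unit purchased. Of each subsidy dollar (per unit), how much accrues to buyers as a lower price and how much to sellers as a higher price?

Buyers gain $7.5 per unit; sellers gain $2.5 per unit

Pre-subsidy: 235.5 - 0.5q = 107/6 + (1/6)q gives q* = 326.5 and p* = 72.25.
With the rebate, buyers effectively pay pb = ps − 10, where ps is the price sellers receive.
On the curves, pb = 235.5 - 0.5q and ps = 107/6 + (1/6)q; the wedge ps − pb = 10 gives 107/6 + (1/6)q − (235.5 - 0.5q) = 10, so q' = 341.5.
Then pb = 235.5 − 0.5·341.5 = 64.75 and ps = 107/6 + (1/6)·341.5 = 74.75.
Buyers' price falls by p* − pb = 72.25 − 64.75 = 7.5; sellers' price rises by ps − p* = 74.75 − 72.25 = 2.5.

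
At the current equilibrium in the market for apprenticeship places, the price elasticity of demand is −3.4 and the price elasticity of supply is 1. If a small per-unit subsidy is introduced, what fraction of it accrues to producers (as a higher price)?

For a small subsidy around the equilibrium, the benefit split depends on the relative slopes, which at a point are proportional to the elasticities.
Buyer share = εs/(εs + |εd|) = 1/(1 + 3.4) = 5/22; seller share = |εd|/(εs + |εd|) = 17/22.
So producers capture 17/22 of the subsidy.

Producer share = 17/22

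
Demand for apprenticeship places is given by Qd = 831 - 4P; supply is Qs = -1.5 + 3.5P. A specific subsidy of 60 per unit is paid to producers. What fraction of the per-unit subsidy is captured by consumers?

Consumer share = 7/15

Pre-subsidy: 831 - 4P = -1.5 + 3.5P gives P* = 111, Q* = 387.
With the subsidy, sellers receive Ps = Pb + 60 for each unit, where Pb is the price buyers pay.
Supply in terms of Pb becomes Qs = -1.5 + 3.5(Pb + 60) = 208.5 + 3.5Pb. Setting this equal to demand: 831 - 4Pb = 208.5 + 3.5Pb, so Pb = 83.
Sellers receive Ps = 83 + 60 = 143; Q' = 831 − 4·83 = 499.
Buyers' price falls by P* − Pb = 111 − 83 = 28; sellers' price rises by Ps − P* = 143 − 111 = 32.
So consumers capture 28/60 = 7/15 of each unit of subsidy.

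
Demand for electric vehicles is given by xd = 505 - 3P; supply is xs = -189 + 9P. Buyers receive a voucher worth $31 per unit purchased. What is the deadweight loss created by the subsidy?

Deadweight loss = $1081.125

Pre-subsidy: 505 - 3P = -189 + 9P gives P* = 347/6, x* = 331.5.
With the rebate, buyers effectively pay Pb = Ps − 31, where Ps is the price sellers receive.
Demand in terms of Ps becomes xd = 505 − 3(Ps − 31) = 598 - 3Ps. Setting this equal to supply: 598 - 3Ps = -189 + 9Ps, so Ps = 787/12.
Buyers pay Pb = 787/12 − 31 = 415/12; x' = -189 + 9·(787/12) = 401.25.
The subsidy expands output by 401.25 − 331.5 = 69.75 past the efficient level; on those units the gap between marginal cost and willingness to pay runs from 0 up to 31.
DWL = ½ × 31 × 69.75 = 1081.125.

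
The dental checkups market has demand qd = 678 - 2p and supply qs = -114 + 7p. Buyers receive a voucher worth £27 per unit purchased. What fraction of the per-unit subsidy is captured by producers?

Pre-subsidy: 678 - 2p = -114 + 7p gives p* = 88, q* = 502.
With the rebate, buyers effectively pay pb = ps − 27, where ps is the price sellers receive.
Demand in terms of ps becomes qd = 678 − 2(ps − 27) = 732 - 2ps. Setting this equal to supply: 732 - 2ps = -114 + 7ps, so ps = 94.
Buyers pay pb = 94 − 27 = 67; q' = -114 + 7·94 = 544.
Buyers' price falls by p* − pb = 88 − 67 = 21; sellers' price rises by ps − p* = 94 − 88 = 6.
So producers capture 6/27 = 2/9 of each unit of subsidy.

Producer share = 2/9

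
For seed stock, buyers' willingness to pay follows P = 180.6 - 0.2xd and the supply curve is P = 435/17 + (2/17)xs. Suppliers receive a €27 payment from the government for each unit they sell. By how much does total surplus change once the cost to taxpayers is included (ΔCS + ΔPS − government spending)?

Net change in total surplus = -€1147.5

Pre-subsidy: 180.6 - 0.2x = 435/17 + (2/17)x gives x* = 488 and P* = 83.
With the subsidy, sellers receive Ps = Pb + 27 for each unit, where Pb is the price buyers pay.
On the curves, Pb = 180.6 - 0.2x and Ps = 435/17 + (2/17)x; the wedge Ps − Pb = 27 gives 435/17 + (2/17)x − (180.6 - 0.2x) = 27, so x' = 573.
Then Pb = 180.6 − 0.2·573 = 66 and Ps = 435/17 + (2/17)·573 = 93.
ΔCS = ½(488 + 573)(83 − 66) = 9018.5; ΔPS = ½(488 + 573)(93 − 83) = 5305.
Government spending = 27 × 573 = 15471.
Net change = 9018.5 + 5305 − 15471 = -1147.5. The loss equals the DWL triangle ½·27·85.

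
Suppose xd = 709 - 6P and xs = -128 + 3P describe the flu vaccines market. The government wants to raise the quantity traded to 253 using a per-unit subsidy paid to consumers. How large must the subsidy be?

At x = 253, invert demand for the buyer price: Pb = (709 − 253)/6 = 76; invert supply for the seller price: Ps = (253 − (-128))/3 = 127.
The subsidy must fill the gap: s = Ps − Pb = 127 − 76 = 51.

Required subsidy s = 51 per unit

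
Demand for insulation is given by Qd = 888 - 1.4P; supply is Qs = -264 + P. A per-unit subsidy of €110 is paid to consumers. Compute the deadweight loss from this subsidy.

Deadweight loss = 21175/6

Pre-subsidy: 888 - 1.4P = -264 + P gives P* = 480, Q* = 216.
With the rebate, buyers effectively pay Pb = Ps − 110, where Ps is the price sellers receive.
Demand in terms of Ps becomes Qd = 888 − 1.4(Ps − 110) = 1042 - 1.4Ps. Setting this equal to supply: 1042 - 1.4Ps = -264 + Ps, so Ps = 3265/6.
Buyers pay Pb = 3265/6 − 110 = 2605/6; Q' = -264 + 1·(3265/6) = 1681/6.
The subsidy expands output by 1681/6 − 216 = 385/6 past the efficient level; on those units the gap between marginal cost and willingness to pay runs from 0 up to 110.
DWL = ½ × 110 × 385/6 = 21175/6.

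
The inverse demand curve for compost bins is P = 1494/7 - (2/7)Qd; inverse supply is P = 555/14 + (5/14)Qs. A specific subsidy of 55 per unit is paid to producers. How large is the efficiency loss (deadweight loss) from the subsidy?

Deadweight loss = 21175/9

Pre-subsidy: 1494/7 - (2/7)Q = 555/14 + (5/14)Q gives Q* = 811/3 and P* = 2860/21.
With the subsidy, sellers receive Ps = Pb + 55 for each unit, where Pb is the price buyers pay.
On the curves, Pb = 1494/7 - (2/7)Q and Ps = 555/14 + (5/14)Q; the wedge Ps − Pb = 55 gives 555/14 + (5/14)Q − (1494/7 - (2/7)Q) = 55, so Q' = 3203/9.
Then Pb = 1494/7 − (2/7)·(3203/9) = 7040/63 and Ps = 555/14 + (5/14)·(3203/9) = 10505/63.
The subsidy expands output by 3203/9 − 811/3 = 770/9 past the efficient level; on those units the gap between marginal cost and willingness to pay runs from 0 up to 55.
DWL = ½ × 55 × 770/9 = 21175/9.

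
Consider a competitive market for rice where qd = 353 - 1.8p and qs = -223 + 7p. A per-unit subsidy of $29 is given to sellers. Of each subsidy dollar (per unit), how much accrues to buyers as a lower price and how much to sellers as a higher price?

Pre-subsidy: 353 - 1.8p = -223 + 7p gives p* = 720/11, q* = 2587/11.
With the subsidy, sellers receive ps = pb + 29 for each unit, where pb is the price buyers pay.
Supply in terms of pb becomes qs = -223 + 7(pb + 29) = -20 + 7pb. Setting this equal to demand: 353 - 1.8pb = -20 + 7pb, so pb = 1865/44.
Sellers receive ps = 1865/44 + 29 = 3141/44; q' = 353 − 1.8·(1865/44) = 12175/44.
Buyers' price falls by p* − pb = 720/11 − 1865/44 = 1015/44; sellers' price rises by ps − p* = 3141/44 − 720/11 = 261/44.

Buyers gain 1015/44 per unit; sellers gain 261/44 per unit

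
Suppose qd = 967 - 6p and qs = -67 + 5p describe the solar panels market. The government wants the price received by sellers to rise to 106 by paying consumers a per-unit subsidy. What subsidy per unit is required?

Required subsidy s = 22 per unit

At a seller price of 106, quantity supplied is -67 + 5·106 = 463.
Buyers absorb 463 only when they pay pb with 967 − 6·pb = 463, i.e. pb = 84.
s = ps − pb = 106 − 84 = 22.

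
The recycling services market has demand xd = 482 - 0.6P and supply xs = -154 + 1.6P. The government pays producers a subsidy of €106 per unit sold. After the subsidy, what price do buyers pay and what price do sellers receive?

Buyers pay €212; sellers receive €318

Pre-subsidy: 482 - 0.6P = -154 + 1.6P gives P* = 3180/11, x* = 3394/11.
With the subsidy, sellers receive Ps = Pb + 106 for each unit, where Pb is the price buyers pay.
Supply in terms of Pb becomes xs = -154 + 1.6(Pb + 106) = 15.6 + 1.6Pb. Setting this equal to demand: 482 - 0.6Pb = 15.6 + 1.6Pb, so Pb = 212.
Sellers receive Ps = 212 + 106 = 318; x' = 482 − 0.6·212 = 354.8.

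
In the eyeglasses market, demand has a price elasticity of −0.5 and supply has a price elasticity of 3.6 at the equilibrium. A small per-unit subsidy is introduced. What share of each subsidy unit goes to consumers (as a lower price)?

Consumer share = 36/41

For a small subsidy around the equilibrium, the benefit split depends on the relative slopes, which at a point are proportional to the elasticities.
Buyer share = εs/(εs + |εd|) = 3.6/(3.6 + 0.5) = 36/41; seller share = |εd|/(εs + |εd|) = 5/41.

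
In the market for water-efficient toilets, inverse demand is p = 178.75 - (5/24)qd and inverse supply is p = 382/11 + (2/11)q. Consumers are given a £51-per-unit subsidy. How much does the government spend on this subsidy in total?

Pre-subsidy: 178.75 - (5/24)q = 382/11 + (2/11)q gives q* = 38022/103 and p* = 10490/103.
With the rebate, buyers effectively pay pb = ps − 51, where ps is the price sellers receive.
On the curves, pb = 178.75 - (5/24)q and ps = 382/11 + (2/11)q; the wedge ps − pb = 51 gives 382/11 + (2/11)q − (178.75 - (5/24)q) = 51, so q' = 51486/103.
Then pb = 178.75 − (5/24)·(51486/103) = 7685/103 and ps = 382/11 + (2/11)·(51486/103) = 12938/103.
Government outlay = subsidy × quantity = 51 × 51486/103 = 2625786/103.

Government cost = 2625786/103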